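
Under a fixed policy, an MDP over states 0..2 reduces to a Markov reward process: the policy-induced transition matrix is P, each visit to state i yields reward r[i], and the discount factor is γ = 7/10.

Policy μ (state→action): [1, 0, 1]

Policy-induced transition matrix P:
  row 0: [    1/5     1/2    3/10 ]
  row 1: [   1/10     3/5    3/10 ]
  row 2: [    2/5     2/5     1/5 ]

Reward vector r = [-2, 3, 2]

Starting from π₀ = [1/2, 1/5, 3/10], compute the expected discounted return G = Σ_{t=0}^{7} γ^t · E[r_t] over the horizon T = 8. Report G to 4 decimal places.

G = 3.7376

t=0: π = [0.5000, 0.2000, 0.3000], E[r] = 0.2000, γ^t·E[r] = 0.200000, running G = 0.200000
t=1: π = [0.2400, 0.4900, 0.2700], E[r] = 1.5300, γ^t·E[r] = 1.071000, running G = 1.271000
t=2: π = [0.2050, 0.5220, 0.2730], E[r] = 1.7020, γ^t·E[r] = 0.833980, running G = 2.104980
t=3: π = [0.2024, 0.5249, 0.2727], E[r] = 1.7153, γ^t·E[r] = 0.588348, running G = 2.693328
t=4: π = [0.2021, 0.5252, 0.2727], E[r] = 1.7170, γ^t·E[r] = 0.412257, running G = 3.105584
t=5: π = [0.2020, 0.5252, 0.2727], E[r] = 1.7172, γ^t·E[r] = 0.288602, running G = 3.394186
t=6: π = [0.2020, 0.5253, 0.2727], E[r] = 1.7172, γ^t·E[r] = 0.202023, running G = 3.596210
t=7: π = [0.2020, 0.5253, 0.2727], E[r] = 1.7172, γ^t·E[r] = 0.141416, running G = 3.737626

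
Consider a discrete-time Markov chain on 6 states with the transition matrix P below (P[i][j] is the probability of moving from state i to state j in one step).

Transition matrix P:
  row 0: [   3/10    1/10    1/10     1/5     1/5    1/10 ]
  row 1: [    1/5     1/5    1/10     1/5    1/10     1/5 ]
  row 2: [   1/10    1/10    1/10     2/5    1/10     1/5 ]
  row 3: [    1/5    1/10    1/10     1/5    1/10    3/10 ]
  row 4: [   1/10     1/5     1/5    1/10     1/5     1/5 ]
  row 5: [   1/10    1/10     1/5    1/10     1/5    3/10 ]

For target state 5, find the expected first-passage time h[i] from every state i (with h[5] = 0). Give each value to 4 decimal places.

First-step conditioning: h[5] = 0; for i ≠ 5, h[i] = 1 + Σ_k P[i][k]·h[k].
  h[0] = 1 + 3/10·h[0] + 1/10·h[1] + 1/10·h[2] + 1/5·h[3] + 1/5·h[4]
  h[1] = 1 + 1/5·h[0] + 1/5·h[1] + 1/10·h[2] + 1/5·h[3] + 1/10·h[4]
  h[2] = 1 + 1/10·h[0] + 1/10·h[1] + 1/10·h[2] + 2/5·h[3] + 1/10·h[4]
  h[3] = 1 + 1/5·h[0] + 1/10·h[1] + 1/10·h[2] + 1/5·h[3] + 1/10·h[4]
  h[4] = 1 + 1/10·h[0] + 1/5·h[1] + 1/5·h[2] + 1/10·h[3] + 1/5·h[4]
Solving the 5×5 linear system over states ≠ 5 gives exactly h = [91180/16539, 82100/16539, 2150/447, 24630/5513, 27240/5513, 0] (h[5] = 0 is the target).

h = [5.5130, 4.9640, 4.8098, 4.4676, 4.9410, 0.0000]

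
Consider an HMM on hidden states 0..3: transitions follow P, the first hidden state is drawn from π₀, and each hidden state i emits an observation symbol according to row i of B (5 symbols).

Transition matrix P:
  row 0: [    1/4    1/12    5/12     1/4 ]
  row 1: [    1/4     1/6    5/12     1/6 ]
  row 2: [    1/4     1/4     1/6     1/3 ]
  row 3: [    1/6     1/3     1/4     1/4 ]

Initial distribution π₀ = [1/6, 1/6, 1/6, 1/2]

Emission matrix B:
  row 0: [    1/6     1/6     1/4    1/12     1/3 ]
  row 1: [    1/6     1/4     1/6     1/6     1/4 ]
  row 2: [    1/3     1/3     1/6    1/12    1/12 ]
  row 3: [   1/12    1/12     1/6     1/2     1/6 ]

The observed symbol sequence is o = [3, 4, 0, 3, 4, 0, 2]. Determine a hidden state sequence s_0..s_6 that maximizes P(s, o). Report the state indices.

t=0: δ = [1.389e-02, 2.778e-02, 1.389e-02, 2.500e-01]  (obs o_0=3)
t=1: δ = [1.389e-02, 2.083e-02, 5.208e-03, 1.042e-02]  ψ = [3, 3, 3, 3]  (obs o_1=4)
t=2: δ = [8.681e-04, 5.787e-04, 2.894e-03, 2.894e-04]  ψ = [1, 1, 1, 0]  (obs o_2=0)
t=3: δ = [6.028e-05, 1.206e-04, 4.019e-05, 4.823e-04]  ψ = [2, 2, 2, 2]  (obs o_3=3)
t=4: δ = [2.679e-05, 4.019e-05, 1.005e-05, 2.009e-05]  ψ = [3, 3, 3, 3]  (obs o_4=4)
t=5: δ = [1.674e-06, 1.116e-06, 5.582e-06, 5.582e-07]  ψ = [1, 1, 1, 0]  (obs o_5=0)
t=6: δ = [3.489e-07, 2.326e-07, 1.550e-07, 3.101e-07]  ψ = [2, 2, 2, 2]  (obs o_6=2)
backtrack: best end state = 0; path = [3, 1, 2, 3, 1, 2, 0]

path = [3, 1, 2, 3, 1, 2, 0]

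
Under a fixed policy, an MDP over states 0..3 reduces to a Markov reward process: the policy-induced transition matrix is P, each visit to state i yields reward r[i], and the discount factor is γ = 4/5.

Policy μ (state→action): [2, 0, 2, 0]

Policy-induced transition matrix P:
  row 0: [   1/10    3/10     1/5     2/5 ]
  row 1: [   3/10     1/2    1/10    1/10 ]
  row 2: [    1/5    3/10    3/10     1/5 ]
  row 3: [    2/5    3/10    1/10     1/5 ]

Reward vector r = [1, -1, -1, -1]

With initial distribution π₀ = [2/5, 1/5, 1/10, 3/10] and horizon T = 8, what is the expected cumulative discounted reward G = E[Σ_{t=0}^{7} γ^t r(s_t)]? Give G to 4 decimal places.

t=0: π = [0.4000, 0.2000, 0.1000, 0.3000], E[r] = -0.2000, γ^t·E[r] = -0.200000, running G = -0.200000
t=1: π = [0.2400, 0.3400, 0.1600, 0.2600], E[r] = -0.5200, γ^t·E[r] = -0.416000, running G = -0.616000
t=2: π = [0.2620, 0.3680, 0.1560, 0.2140], E[r] = -0.4760, γ^t·E[r] = -0.304640, running G = -0.920640
t=3: π = [0.2534, 0.3736, 0.1574, 0.2156], E[r] = -0.4932, γ^t·E[r] = -0.252518, running G = -1.173158
t=4: π = [0.2551, 0.3747, 0.1568, 0.2133], E[r] = -0.4897, γ^t·E[r] = -0.200589, running G = -1.373748
t=5: π = [0.2546, 0.3749, 0.1569, 0.2136], E[r] = -0.4908, γ^t·E[r] = -0.160811, running G = -1.534559
t=6: π = [0.2547, 0.3750, 0.1568, 0.2134], E[r] = -0.4905, γ^t·E[r] = -0.128585, running G = -1.663144
t=7: π = [0.2547, 0.3750, 0.1568, 0.2134], E[r] = -0.4906, γ^t·E[r] = -0.102882, running G = -1.766026

G = -1.7660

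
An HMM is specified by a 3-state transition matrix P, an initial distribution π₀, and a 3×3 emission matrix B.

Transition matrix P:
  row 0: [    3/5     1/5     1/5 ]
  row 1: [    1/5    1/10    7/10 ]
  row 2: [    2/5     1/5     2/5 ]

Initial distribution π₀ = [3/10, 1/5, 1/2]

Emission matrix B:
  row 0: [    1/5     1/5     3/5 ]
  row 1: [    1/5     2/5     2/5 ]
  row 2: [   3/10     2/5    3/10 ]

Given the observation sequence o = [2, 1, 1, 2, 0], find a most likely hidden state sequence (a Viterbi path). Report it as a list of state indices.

path = [0, 1, 2, 0, 0]

t=0: δ = [1.800e-01, 8.000e-02, 1.500e-01]  (obs o_0=2)
t=1: δ = [2.160e-02, 1.440e-02, 2.400e-02]  ψ = [0, 0, 2]  (obs o_1=1)
t=2: δ = [2.592e-03, 1.920e-03, 4.032e-03]  ψ = [0, 2, 1]  (obs o_2=1)
t=3: δ = [9.677e-04, 3.226e-04, 4.838e-04]  ψ = [2, 2, 2]  (obs o_3=2)
t=4: δ = [1.161e-04, 3.871e-05, 6.774e-05]  ψ = [0, 0, 1]  (obs o_4=0)
backtrack: best end state = 0; path = [0, 1, 2, 0, 0]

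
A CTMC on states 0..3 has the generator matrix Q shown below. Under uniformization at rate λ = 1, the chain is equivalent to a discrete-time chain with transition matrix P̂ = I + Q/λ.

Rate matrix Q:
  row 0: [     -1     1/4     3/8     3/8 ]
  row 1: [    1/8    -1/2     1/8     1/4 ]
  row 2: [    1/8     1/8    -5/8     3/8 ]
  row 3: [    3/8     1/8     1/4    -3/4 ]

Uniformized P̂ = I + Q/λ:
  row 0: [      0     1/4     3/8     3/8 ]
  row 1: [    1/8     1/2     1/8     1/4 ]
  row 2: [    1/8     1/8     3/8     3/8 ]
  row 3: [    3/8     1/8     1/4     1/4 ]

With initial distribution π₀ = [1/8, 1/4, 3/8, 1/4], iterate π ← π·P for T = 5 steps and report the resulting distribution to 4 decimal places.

t=0: π = [0.1250, 0.2500, 0.3750, 0.2500]
t=1: π = [0.1719, 0.2344, 0.2813, 0.3125]
t=2: π = [0.1816, 0.2344, 0.2773, 0.3066]
t=3: π = [0.1790, 0.2356, 0.2781, 0.3074]
t=4: π = [0.1795, 0.2357, 0.2777, 0.3071]
t=5: π = [0.1793, 0.2358, 0.2777, 0.3071]

π = [0.1793, 0.2358, 0.2777, 0.3071]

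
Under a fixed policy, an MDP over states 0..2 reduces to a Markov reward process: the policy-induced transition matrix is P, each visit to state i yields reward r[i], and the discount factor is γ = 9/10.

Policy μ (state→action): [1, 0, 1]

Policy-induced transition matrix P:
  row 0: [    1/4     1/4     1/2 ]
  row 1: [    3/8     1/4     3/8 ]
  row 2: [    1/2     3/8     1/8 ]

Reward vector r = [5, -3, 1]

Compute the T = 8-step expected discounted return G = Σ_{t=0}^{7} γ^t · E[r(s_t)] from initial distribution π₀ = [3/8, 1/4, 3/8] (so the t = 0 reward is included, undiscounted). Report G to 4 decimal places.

t=0: π = [0.3750, 0.2500, 0.3750], E[r] = 1.5000, γ^t·E[r] = 1.500000, running G = 1.500000
t=1: π = [0.3750, 0.2969, 0.3281], E[r] = 1.3125, γ^t·E[r] = 1.181250, running G = 2.681250
t=2: π = [0.3691, 0.2910, 0.3398], E[r] = 1.3125, γ^t·E[r] = 1.063125, running G = 3.744375
t=3: π = [0.3713, 0.2925, 0.3362], E[r] = 1.3154, γ^t·E[r] = 0.958948, running G = 4.703323
t=4: π = [0.3706, 0.2920, 0.3374], E[r] = 1.3143, γ^t·E[r] = 0.862333, running G = 5.565656
t=5: π = [0.3708, 0.2922, 0.3370], E[r] = 1.3147, γ^t·E[r] = 0.776316, running G = 6.341971
t=6: π = [0.3708, 0.2921, 0.3371], E[r] = 1.3146, γ^t·E[r] = 0.698620, running G = 7.040592
t=7: π = [0.3708, 0.2921, 0.3371], E[r] = 1.3146, γ^t·E[r] = 0.628777, running G = 7.669369

G = 7.6694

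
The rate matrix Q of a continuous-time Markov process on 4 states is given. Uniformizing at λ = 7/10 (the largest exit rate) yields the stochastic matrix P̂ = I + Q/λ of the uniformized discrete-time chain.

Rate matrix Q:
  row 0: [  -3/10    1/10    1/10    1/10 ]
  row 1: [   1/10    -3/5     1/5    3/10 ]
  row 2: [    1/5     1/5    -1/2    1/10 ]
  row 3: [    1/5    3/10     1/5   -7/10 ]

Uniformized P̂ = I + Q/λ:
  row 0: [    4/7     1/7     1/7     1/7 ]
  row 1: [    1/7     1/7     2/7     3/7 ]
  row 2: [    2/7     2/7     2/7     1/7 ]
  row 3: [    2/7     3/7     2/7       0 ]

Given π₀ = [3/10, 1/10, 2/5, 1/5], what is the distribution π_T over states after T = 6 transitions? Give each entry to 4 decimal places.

t=0: π = [0.3000, 0.1000, 0.4000, 0.2000]
t=1: π = [0.3571, 0.2571, 0.2429, 0.1429]
t=2: π = [0.3510, 0.2184, 0.2347, 0.1959]
t=3: π = [0.3548, 0.2324, 0.2356, 0.1773]
t=4: π = [0.3539, 0.2272, 0.2350, 0.1839]
t=5: π = [0.3544, 0.2290, 0.2352, 0.1815]
t=6: π = [0.3543, 0.2283, 0.2351, 0.1824]

π = [0.3543, 0.2283, 0.2351, 0.1824]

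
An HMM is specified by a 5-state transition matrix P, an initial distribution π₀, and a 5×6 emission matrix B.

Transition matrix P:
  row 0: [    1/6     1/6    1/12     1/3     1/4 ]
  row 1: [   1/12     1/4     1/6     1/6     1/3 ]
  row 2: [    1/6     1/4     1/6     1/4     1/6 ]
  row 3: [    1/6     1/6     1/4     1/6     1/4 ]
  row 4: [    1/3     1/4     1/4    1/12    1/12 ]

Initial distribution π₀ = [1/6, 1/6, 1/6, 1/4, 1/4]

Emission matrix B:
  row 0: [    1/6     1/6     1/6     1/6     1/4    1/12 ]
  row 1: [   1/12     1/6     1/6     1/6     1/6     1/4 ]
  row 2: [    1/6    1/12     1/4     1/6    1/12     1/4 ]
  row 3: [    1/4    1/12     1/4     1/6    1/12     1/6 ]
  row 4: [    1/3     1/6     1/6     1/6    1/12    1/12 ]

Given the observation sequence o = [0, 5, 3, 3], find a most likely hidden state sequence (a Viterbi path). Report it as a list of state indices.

t=0: δ = [2.778e-02, 1.389e-02, 2.778e-02, 6.250e-02, 8.333e-02]  (obs o_0=0)
t=1: δ = [2.315e-03, 5.208e-03, 5.208e-03, 1.736e-03, 1.302e-03]  ψ = [4, 4, 4, 3, 3]  (obs o_1=5)
t=2: δ = [1.447e-04, 2.170e-04, 1.447e-04, 2.170e-04, 2.894e-04]  ψ = [2, 1, 1, 2, 1]  (obs o_2=3)
t=3: δ = [1.608e-05, 1.206e-05, 1.206e-05, 8.038e-06, 1.206e-05]  ψ = [4, 4, 4, 0, 1]  (obs o_3=3)
backtrack: best end state = 0; path = [4, 1, 4, 0]

path = [4, 1, 4, 0]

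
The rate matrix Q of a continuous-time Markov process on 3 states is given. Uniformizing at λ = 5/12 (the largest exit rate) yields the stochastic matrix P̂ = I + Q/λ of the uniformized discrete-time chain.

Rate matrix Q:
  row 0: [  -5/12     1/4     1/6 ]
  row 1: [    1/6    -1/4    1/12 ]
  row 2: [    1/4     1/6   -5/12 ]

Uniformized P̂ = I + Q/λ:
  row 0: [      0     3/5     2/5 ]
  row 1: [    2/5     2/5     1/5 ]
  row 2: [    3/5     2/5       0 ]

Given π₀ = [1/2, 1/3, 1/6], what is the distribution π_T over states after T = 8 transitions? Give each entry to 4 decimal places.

t=0: π = [0.5000, 0.3333, 0.1667]
t=1: π = [0.2333, 0.5000, 0.2667]
t=2: π = [0.3600, 0.4467, 0.1933]
t=3: π = [0.2947, 0.4720, 0.2333]
t=4: π = [0.3288, 0.4589, 0.2123]
t=5: π = [0.3109, 0.4658, 0.2233]
t=6: π = [0.3203, 0.4622, 0.2175]
t=7: π = [0.3154, 0.4641, 0.2206]
t=8: π = [0.3180, 0.4631, 0.2190]

π = [0.3180, 0.4631, 0.2190]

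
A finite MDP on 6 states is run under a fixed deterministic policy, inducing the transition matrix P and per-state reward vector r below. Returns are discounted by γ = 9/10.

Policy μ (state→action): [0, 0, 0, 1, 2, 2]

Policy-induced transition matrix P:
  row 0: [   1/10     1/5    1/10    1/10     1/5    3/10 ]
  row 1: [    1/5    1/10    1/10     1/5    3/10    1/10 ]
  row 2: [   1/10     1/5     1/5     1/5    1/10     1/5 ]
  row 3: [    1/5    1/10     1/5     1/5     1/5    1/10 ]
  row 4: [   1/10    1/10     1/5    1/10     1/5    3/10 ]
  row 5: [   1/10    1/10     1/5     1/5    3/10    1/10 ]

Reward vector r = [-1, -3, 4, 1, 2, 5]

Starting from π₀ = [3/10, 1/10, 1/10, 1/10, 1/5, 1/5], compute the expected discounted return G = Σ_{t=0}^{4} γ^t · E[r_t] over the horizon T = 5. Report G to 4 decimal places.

t=0: π = [0.3000, 0.1000, 0.1000, 0.1000, 0.2000, 0.2000], E[r] = 1.3000, γ^t·E[r] = 1.300000, running G = 1.300000
t=1: π = [0.1200, 0.1400, 0.1600, 0.1500, 0.2200, 0.2100], E[r] = 1.7400, γ^t·E[r] = 1.566000, running G = 2.866000
t=2: π = [0.1290, 0.1280, 0.1740, 0.1660, 0.2190, 0.1840], E[r] = 1.7070, γ^t·E[r] = 1.382670, running G = 4.248670
t=3: π = [0.1294, 0.1303, 0.1743, 0.1652, 0.2138, 0.1870], E[r] = 1.7047, γ^t·E[r] = 1.242726, running G = 5.491396
t=4: π = [0.1296, 0.1304, 0.1740, 0.1657, 0.2143, 0.1861], E[r] = 1.7001, γ^t·E[r] = 1.115429, running G = 6.606825

G = 6.6068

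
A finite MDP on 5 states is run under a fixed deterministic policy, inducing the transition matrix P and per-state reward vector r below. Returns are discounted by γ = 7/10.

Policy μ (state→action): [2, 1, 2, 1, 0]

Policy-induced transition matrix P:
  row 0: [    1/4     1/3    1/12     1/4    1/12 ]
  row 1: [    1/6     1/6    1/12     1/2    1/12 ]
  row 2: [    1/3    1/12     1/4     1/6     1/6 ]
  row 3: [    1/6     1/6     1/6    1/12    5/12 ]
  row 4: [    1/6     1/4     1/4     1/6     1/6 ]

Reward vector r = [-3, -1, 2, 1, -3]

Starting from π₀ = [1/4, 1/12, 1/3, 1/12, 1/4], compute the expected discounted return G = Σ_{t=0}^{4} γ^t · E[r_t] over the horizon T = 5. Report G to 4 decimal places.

t=0: π = [0.2500, 0.0833, 0.3333, 0.0833, 0.2500], E[r] = -0.8333, γ^t·E[r] = -0.833333, running G = -0.833333
t=1: π = [0.2431, 0.2014, 0.1875, 0.2083, 0.1597], E[r] = -0.8264, γ^t·E[r] = -0.578472, running G = -1.411806
t=2: π = [0.2182, 0.2049, 0.1586, 0.2367, 0.1817], E[r] = -0.8507, γ^t·E[r] = -0.416840, running G = -1.828646
t=3: π = [0.2113, 0.2050, 0.1598, 0.2334, 0.1906], E[r] = -0.8576, γ^t·E[r] = -0.294154, running G = -2.122799
t=4: π = [0.2109, 0.2044, 0.1612, 0.2331, 0.1903], E[r] = -0.8527, γ^t·E[r] = -0.204723, running G = -2.327522

G = -2.3275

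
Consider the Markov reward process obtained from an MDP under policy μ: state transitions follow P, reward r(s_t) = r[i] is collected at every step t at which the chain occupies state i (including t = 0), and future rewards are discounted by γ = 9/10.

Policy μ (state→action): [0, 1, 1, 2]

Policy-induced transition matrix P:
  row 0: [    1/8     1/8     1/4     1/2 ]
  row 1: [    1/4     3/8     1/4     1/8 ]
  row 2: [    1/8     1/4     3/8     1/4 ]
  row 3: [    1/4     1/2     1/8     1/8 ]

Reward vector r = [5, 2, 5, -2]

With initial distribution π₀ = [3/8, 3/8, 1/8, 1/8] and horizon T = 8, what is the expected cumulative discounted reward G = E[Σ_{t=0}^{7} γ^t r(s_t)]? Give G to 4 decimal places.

t=0: π = [0.3750, 0.3750, 0.1250, 0.1250], E[r] = 3.0000, γ^t·E[r] = 3.000000, running G = 3.000000
t=1: π = [0.1875, 0.2813, 0.2500, 0.2813], E[r] = 2.1875, γ^t·E[r] = 1.968750, running G = 4.968750
t=2: π = [0.1953, 0.3320, 0.2461, 0.2266], E[r] = 2.4180, γ^t·E[r] = 1.958555, running G = 6.927305
t=3: π = [0.1948, 0.3237, 0.2524, 0.2290], E[r] = 2.4258, γ^t·E[r] = 1.768395, running G = 8.695699
t=4: π = [0.1941, 0.3234, 0.2529, 0.2296], E[r] = 2.4226, γ^t·E[r] = 1.589473, running G = 10.285172
t=5: π = [0.1941, 0.3236, 0.2529, 0.2294], E[r] = 2.4235, γ^t·E[r] = 1.431057, running G = 11.716229
t=6: π = [0.1941, 0.3235, 0.2529, 0.2294], E[r] = 2.4235, γ^t·E[r] = 1.287968, running G = 13.004197
t=7: π = [0.1941, 0.3235, 0.2529, 0.2294], E[r] = 2.4235, γ^t·E[r] = 1.159165, running G = 14.163361

G = 14.1634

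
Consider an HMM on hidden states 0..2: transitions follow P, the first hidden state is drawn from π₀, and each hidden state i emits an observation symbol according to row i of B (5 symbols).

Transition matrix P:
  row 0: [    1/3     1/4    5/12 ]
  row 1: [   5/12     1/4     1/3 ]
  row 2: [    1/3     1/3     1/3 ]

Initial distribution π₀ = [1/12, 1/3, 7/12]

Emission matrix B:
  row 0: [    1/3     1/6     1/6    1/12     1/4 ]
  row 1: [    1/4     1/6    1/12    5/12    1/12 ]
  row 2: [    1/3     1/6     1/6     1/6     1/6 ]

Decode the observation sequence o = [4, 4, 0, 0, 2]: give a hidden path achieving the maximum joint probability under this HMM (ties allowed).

path = [2, 0, 2, 0, 2]

t=0: δ = [2.083e-02, 2.778e-02, 9.722e-02]  (obs o_0=4)
t=1: δ = [8.102e-03, 2.701e-03, 5.401e-03]  ψ = [2, 2, 2]  (obs o_1=4)
t=2: δ = [9.002e-04, 5.064e-04, 1.125e-03]  ψ = [0, 0, 0]  (obs o_2=0)
t=3: δ = [1.250e-04, 9.377e-05, 1.250e-04]  ψ = [2, 2, 0]  (obs o_3=0)
t=4: δ = [6.946e-06, 3.473e-06, 8.683e-06]  ψ = [0, 2, 0]  (obs o_4=2)
backtrack: best end state = 2; path = [2, 0, 2, 0, 2]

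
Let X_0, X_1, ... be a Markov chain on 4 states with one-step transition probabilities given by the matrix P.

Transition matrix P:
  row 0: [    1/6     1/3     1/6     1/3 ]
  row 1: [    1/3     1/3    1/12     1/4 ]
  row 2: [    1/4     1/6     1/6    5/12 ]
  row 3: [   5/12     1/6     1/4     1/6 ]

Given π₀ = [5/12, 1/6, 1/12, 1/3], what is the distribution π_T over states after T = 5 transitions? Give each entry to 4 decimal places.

π = [0.2937, 0.2587, 0.1684, 0.2792]

t=0: π = [0.4167, 0.1667, 0.0833, 0.3333]
t=1: π = [0.2847, 0.2639, 0.1806, 0.2708]
t=2: π = [0.2934, 0.2581, 0.1672, 0.2813]
t=3: π = [0.2939, 0.2586, 0.1686, 0.2789]
t=4: π = [0.2935, 0.2588, 0.1684, 0.2794]
t=5: π = [0.2937, 0.2587, 0.1684, 0.2792]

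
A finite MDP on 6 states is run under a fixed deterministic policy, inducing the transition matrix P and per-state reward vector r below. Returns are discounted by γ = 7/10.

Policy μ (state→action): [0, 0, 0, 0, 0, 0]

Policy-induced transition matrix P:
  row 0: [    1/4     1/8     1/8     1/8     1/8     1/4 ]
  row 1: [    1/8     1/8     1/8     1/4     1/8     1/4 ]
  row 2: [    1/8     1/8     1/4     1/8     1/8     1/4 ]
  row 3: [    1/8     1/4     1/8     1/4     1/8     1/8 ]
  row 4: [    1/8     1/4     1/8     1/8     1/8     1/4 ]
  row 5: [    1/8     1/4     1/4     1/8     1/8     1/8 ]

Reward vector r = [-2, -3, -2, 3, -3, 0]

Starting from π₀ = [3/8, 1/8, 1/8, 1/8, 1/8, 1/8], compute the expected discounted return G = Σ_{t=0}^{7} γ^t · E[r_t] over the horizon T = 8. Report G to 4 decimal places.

G = -3.6632

t=0: π = [0.3750, 0.1250, 0.1250, 0.1250, 0.1250, 0.1250], E[r] = -1.3750, γ^t·E[r] = -1.375000, running G = -1.375000
t=1: π = [0.1719, 0.1719, 0.1563, 0.1563, 0.1250, 0.2188], E[r] = -1.0781, γ^t·E[r] = -0.754688, running G = -2.129688
t=2: π = [0.1465, 0.1875, 0.1719, 0.1660, 0.1250, 0.2031], E[r] = -1.0762, γ^t·E[r] = -0.527324, running G = -2.657012
t=3: π = [0.1433, 0.1868, 0.1719, 0.1692, 0.1250, 0.2039], E[r] = -1.0581, γ^t·E[r] = -0.362930, running G = -3.019942
t=4: π = [0.1429, 0.1873, 0.1720, 0.1695, 0.1250, 0.2034], E[r] = -1.0580, γ^t·E[r] = -0.254036, running G = -3.273978
t=5: π = [0.1429, 0.1872, 0.1719, 0.1696, 0.1250, 0.2034], E[r] = -1.0575, γ^t·E[r] = -0.177731, running G = -3.451709
t=6: π = [0.1429, 0.1872, 0.1719, 0.1696, 0.1250, 0.2034], E[r] = -1.0575, γ^t·E[r] = -0.124411, running G = -3.576120
t=7: π = [0.1429, 0.1872, 0.1719, 0.1696, 0.1250, 0.2034], E[r] = -1.0575, γ^t·E[r] = -0.087086, running G = -3.663207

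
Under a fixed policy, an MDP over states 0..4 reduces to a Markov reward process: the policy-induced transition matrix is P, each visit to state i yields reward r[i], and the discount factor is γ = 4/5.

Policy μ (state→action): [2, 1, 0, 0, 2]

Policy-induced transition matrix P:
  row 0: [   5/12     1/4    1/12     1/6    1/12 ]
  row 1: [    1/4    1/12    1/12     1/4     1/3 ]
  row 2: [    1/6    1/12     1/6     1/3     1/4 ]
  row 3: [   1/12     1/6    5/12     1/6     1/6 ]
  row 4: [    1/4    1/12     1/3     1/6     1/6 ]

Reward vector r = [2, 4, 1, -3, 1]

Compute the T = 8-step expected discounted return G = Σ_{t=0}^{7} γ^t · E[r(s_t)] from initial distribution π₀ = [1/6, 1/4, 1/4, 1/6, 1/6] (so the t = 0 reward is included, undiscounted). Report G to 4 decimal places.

t=0: π = [0.1667, 0.2500, 0.2500, 0.1667, 0.1667], E[r] = 1.2500, γ^t·E[r] = 1.250000, running G = 1.250000
t=1: π = [0.2292, 0.1250, 0.2014, 0.2292, 0.2153], E[r] = 0.6875, γ^t·E[r] = 0.550000, running G = 1.800000
t=2: π = [0.2332, 0.1406, 0.2303, 0.2106, 0.1852], E[r] = 0.8125, γ^t·E[r] = 0.520000, running G = 2.320000
t=3: π = [0.2346, 0.1398, 0.2190, 0.2168, 0.1899], E[r] = 0.7867, γ^t·E[r] = 0.402815, running G = 2.722815
t=4: π = [0.2347, 0.1405, 0.2213, 0.2148, 0.1887], E[r] = 0.7969, γ^t·E[r] = 0.326415, running G = 3.049230
t=5: π = [0.2349, 0.1404, 0.2205, 0.2153, 0.1890], E[r] = 0.7949, γ^t·E[r] = 0.260472, running G = 3.309701
t=6: π = [0.2349, 0.1404, 0.2207, 0.2151, 0.1889], E[r] = 0.7957, γ^t·E[r] = 0.208577, running G = 3.518278
t=7: π = [0.2349, 0.1404, 0.2206, 0.2152, 0.1889], E[r] = 0.7955, γ^t·E[r] = 0.166832, running G = 3.685110

G = 3.6851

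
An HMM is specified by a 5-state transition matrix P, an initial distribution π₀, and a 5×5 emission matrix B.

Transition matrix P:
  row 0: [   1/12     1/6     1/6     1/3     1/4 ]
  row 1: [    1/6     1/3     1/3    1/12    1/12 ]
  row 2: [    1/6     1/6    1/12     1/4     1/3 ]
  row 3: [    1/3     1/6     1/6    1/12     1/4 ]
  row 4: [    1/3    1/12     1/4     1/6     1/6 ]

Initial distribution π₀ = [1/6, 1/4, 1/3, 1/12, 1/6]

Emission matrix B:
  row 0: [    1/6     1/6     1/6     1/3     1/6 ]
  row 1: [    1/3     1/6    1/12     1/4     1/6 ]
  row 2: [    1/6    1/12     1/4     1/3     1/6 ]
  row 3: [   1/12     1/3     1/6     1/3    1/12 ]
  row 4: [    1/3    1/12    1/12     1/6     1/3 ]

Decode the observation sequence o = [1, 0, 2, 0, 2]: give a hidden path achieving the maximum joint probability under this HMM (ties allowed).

t=0: δ = [2.778e-02, 4.167e-02, 2.778e-02, 2.778e-02, 1.389e-02]  (obs o_0=1)
t=1: δ = [1.543e-03, 4.630e-03, 2.315e-03, 7.716e-04, 3.086e-03]  ψ = [3, 1, 1, 0, 2]  (obs o_1=0)
t=2: δ = [1.715e-04, 1.286e-04, 3.858e-04, 9.645e-05, 6.430e-05]  ψ = [4, 1, 1, 2, 2]  (obs o_2=2)
t=3: δ = [1.072e-05, 2.143e-05, 7.144e-06, 8.038e-06, 4.287e-05]  ψ = [2, 2, 1, 2, 2]  (obs o_3=0)
t=4: δ = [2.381e-06, 5.954e-07, 2.679e-06, 1.191e-06, 5.954e-07]  ψ = [4, 1, 4, 4, 4]  (obs o_4=2)
backtrack: best end state = 2; path = [1, 1, 2, 4, 2]

path = [1, 1, 2, 4, 2]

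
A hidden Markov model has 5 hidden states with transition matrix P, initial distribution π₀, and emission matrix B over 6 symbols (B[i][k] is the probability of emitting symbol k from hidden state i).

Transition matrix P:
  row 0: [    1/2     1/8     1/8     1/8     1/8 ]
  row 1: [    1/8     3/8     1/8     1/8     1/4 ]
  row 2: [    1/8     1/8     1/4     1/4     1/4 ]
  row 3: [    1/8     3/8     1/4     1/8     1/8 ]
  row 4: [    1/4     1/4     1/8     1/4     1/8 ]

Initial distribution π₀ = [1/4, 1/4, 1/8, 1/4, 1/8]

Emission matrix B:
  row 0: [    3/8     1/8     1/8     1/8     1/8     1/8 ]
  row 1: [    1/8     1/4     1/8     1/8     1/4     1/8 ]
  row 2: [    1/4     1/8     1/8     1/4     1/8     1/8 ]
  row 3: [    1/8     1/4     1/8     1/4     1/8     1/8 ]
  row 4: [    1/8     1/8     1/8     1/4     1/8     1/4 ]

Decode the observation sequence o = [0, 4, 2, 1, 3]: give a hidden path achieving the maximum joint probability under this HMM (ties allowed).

t=0: δ = [9.375e-02, 3.125e-02, 3.125e-02, 3.125e-02, 1.562e-02]  (obs o_0=0)
t=1: δ = [5.859e-03, 2.930e-03, 1.465e-03, 1.465e-03, 1.465e-03]  ψ = [0, 0, 0, 0, 0]  (obs o_1=4)
t=2: δ = [3.662e-04, 1.373e-04, 9.155e-05, 9.155e-05, 9.155e-05]  ψ = [0, 1, 0, 0, 0]  (obs o_2=2)
t=3: δ = [2.289e-05, 1.287e-05, 5.722e-06, 1.144e-05, 5.722e-06]  ψ = [0, 1, 0, 0, 0]  (obs o_3=1)
t=4: δ = [1.431e-06, 6.035e-07, 7.153e-07, 7.153e-07, 8.047e-07]  ψ = [0, 1, 0, 0, 1]  (obs o_4=3)
backtrack: best end state = 0; path = [0, 0, 0, 0, 0]

path = [0, 0, 0, 0, 0]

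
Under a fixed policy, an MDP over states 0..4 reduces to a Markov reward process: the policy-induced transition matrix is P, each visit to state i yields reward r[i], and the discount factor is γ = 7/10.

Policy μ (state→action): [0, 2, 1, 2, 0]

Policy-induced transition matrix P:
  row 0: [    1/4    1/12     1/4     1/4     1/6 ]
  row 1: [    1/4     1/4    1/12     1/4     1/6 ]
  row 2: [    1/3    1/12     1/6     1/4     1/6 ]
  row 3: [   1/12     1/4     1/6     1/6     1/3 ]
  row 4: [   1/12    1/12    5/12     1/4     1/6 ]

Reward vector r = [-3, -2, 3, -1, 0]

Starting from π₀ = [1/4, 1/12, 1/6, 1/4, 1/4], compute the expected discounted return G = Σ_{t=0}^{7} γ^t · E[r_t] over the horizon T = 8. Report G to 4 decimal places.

G = -1.5310

t=0: π = [0.2500, 0.0833, 0.1667, 0.2500, 0.2500], E[r] = -0.6667, γ^t·E[r] = -0.666667, running G = -0.666667
t=1: π = [0.1806, 0.1389, 0.2431, 0.2292, 0.2083], E[r] = -0.3194, γ^t·E[r] = -0.223611, running G = -0.890278
t=2: π = [0.1973, 0.1447, 0.2222, 0.2309, 0.2049], E[r] = -0.4456, γ^t·E[r] = -0.218345, running G = -1.108623
t=3: π = [0.1959, 0.1459, 0.2223, 0.2308, 0.2052], E[r] = -0.4435, γ^t·E[r] = -0.152114, running G = -1.260736
t=4: π = [0.1959, 0.1461, 0.2221, 0.2308, 0.2051], E[r] = -0.4443, γ^t·E[r] = -0.106667, running G = -1.367403
t=5: π = [0.1959, 0.1461, 0.2221, 0.2308, 0.2051], E[r] = -0.4444, γ^t·E[r] = -0.074684, running G = -1.442087
t=6: π = [0.1959, 0.1462, 0.2221, 0.2308, 0.2051], E[r] = -0.4444, γ^t·E[r] = -0.052280, running G = -1.494367
t=7: π = [0.1959, 0.1462, 0.2221, 0.2308, 0.2051], E[r] = -0.4444, γ^t·E[r] = -0.036596, running G = -1.530964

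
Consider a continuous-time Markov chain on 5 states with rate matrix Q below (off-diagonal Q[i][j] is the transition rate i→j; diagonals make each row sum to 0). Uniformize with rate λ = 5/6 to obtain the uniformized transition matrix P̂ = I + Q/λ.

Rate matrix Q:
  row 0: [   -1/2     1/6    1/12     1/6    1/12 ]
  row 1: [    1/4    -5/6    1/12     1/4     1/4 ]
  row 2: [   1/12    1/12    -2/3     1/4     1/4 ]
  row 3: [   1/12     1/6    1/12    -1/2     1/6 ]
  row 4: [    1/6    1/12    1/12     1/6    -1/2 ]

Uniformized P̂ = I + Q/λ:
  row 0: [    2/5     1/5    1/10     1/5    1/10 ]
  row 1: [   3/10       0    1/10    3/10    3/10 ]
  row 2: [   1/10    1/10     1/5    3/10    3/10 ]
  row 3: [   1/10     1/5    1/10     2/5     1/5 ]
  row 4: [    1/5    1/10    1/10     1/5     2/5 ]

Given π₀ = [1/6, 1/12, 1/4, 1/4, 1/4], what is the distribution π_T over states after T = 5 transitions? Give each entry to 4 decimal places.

π = [0.2179, 0.1362, 0.1111, 0.2809, 0.2538]

t=0: π = [0.1667, 0.0833, 0.2500, 0.2500, 0.2500]
t=1: π = [0.1917, 0.1333, 0.1250, 0.2833, 0.2667]
t=2: π = [0.2108, 0.1342, 0.1125, 0.2825, 0.2600]
t=3: π = [0.2161, 0.1359, 0.1113, 0.2812, 0.2556]
t=4: π = [0.2176, 0.1361, 0.1111, 0.2810, 0.2542]
t=5: π = [0.2179, 0.1362, 0.1111, 0.2809, 0.2538]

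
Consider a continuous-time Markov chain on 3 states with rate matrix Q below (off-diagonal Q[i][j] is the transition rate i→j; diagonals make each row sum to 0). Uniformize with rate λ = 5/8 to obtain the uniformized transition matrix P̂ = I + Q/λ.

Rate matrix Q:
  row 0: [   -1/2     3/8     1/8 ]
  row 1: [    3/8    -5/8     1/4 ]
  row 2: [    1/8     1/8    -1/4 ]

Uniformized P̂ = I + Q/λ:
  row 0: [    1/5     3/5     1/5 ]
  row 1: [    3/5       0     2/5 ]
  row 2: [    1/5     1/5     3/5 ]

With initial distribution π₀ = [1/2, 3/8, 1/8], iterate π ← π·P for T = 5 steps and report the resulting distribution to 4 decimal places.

t=0: π = [0.5000, 0.3750, 0.1250]
t=1: π = [0.3500, 0.3250, 0.3250]
t=2: π = [0.3300, 0.2750, 0.3950]
t=3: π = [0.3100, 0.2770, 0.4130]
t=4: π = [0.3108, 0.2686, 0.4206]
t=5: π = [0.3074, 0.2706, 0.4220]

π = [0.3074, 0.2706, 0.4220]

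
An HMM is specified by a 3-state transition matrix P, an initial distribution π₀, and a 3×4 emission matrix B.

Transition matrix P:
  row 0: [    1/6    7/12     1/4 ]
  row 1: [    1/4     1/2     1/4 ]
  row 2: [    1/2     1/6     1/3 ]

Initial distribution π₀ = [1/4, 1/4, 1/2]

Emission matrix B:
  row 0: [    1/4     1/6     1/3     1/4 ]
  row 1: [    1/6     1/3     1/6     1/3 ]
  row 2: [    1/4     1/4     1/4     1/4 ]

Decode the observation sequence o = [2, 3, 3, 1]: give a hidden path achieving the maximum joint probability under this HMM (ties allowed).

path = [2, 0, 1, 1]

t=0: δ = [8.333e-02, 4.167e-02, 1.250e-01]  (obs o_0=2)
t=1: δ = [1.562e-02, 1.620e-02, 1.042e-02]  ψ = [2, 0, 2]  (obs o_1=3)
t=2: δ = [1.302e-03, 3.038e-03, 1.013e-03]  ψ = [2, 0, 1]  (obs o_2=3)
t=3: δ = [1.266e-04, 5.064e-04, 1.899e-04]  ψ = [1, 1, 1]  (obs o_3=1)
backtrack: best end state = 1; path = [2, 0, 1, 1]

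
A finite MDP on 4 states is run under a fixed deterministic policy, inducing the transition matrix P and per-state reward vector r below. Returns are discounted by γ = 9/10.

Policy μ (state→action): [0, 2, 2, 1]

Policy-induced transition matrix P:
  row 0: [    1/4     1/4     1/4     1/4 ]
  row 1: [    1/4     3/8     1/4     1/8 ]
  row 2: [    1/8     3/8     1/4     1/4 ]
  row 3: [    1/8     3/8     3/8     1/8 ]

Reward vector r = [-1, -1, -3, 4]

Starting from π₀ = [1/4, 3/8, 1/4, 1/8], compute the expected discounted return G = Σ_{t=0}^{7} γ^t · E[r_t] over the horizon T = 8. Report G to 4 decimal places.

G = -3.7981

t=0: π = [0.2500, 0.3750, 0.2500, 0.1250], E[r] = -0.8750, γ^t·E[r] = -0.875000, running G = -0.875000
t=1: π = [0.2031, 0.3438, 0.2656, 0.1875], E[r] = -0.5938, γ^t·E[r] = -0.534375, running G = -1.409375
t=2: π = [0.1934, 0.3496, 0.2734, 0.1836], E[r] = -0.6289, γ^t·E[r] = -0.509414, running G = -1.918789
t=3: π = [0.1929, 0.3508, 0.2729, 0.1833], E[r] = -0.6292, γ^t·E[r] = -0.458651, running G = -2.377440
t=4: π = [0.1930, 0.3509, 0.2729, 0.1832], E[r] = -0.6297, γ^t·E[r] = -0.413146, running G = -2.790586
t=5: π = [0.1930, 0.3509, 0.2729, 0.1832], E[r] = -0.6296, γ^t·E[r] = -0.371791, running G = -3.162377
t=6: π = [0.1930, 0.3509, 0.2729, 0.1832], E[r] = -0.6296, γ^t·E[r] = -0.334611, running G = -3.496988
t=7: π = [0.1930, 0.3509, 0.2729, 0.1832], E[r] = -0.6296, γ^t·E[r] = -0.301150, running G = -3.798138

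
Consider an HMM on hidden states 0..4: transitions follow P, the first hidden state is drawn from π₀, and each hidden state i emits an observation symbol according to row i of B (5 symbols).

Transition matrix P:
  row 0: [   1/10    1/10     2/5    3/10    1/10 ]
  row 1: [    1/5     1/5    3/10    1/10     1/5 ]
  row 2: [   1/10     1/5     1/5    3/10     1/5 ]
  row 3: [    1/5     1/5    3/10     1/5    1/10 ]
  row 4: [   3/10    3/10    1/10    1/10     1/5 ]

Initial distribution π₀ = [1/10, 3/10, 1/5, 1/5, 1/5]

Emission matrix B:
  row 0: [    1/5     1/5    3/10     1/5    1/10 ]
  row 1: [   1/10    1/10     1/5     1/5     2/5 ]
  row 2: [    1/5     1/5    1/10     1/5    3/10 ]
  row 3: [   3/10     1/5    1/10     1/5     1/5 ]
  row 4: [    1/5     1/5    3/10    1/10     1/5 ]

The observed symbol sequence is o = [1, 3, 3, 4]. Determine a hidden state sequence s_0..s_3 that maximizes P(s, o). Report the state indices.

t=0: δ = [2.000e-02, 3.000e-02, 4.000e-02, 4.000e-02, 4.000e-02]  (obs o_0=1)
t=1: δ = [2.400e-03, 2.400e-03, 2.400e-03, 2.400e-03, 8.000e-04]  ψ = [4, 4, 3, 2, 2]  (obs o_1=3)
t=2: δ = [9.600e-05, 9.600e-05, 1.920e-04, 1.440e-04, 4.800e-05]  ψ = [1, 1, 0, 0, 1]  (obs o_2=3)
t=3: δ = [2.880e-06, 1.536e-05, 1.296e-05, 1.152e-05, 7.680e-06]  ψ = [3, 2, 3, 2, 2]  (obs o_3=4)
backtrack: best end state = 1; path = [4, 0, 2, 1]

path = [4, 0, 2, 1]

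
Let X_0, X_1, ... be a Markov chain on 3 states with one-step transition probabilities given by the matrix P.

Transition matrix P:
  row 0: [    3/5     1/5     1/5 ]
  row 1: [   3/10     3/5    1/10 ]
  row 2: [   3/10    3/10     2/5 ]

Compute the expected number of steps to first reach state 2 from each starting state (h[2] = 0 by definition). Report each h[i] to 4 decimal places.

h = [6.0000, 7.0000, 0.0000]

First-step conditioning: h[2] = 0; for i ≠ 2, h[i] = 1 + Σ_k P[i][k]·h[k].
  h[0] = 1 + 3/5·h[0] + 1/5·h[1]
  h[1] = 1 + 3/10·h[0] + 3/5·h[1]
Solving the 2×2 linear system over states ≠ 2 gives exactly h = [6, 7, 0] (h[2] = 0 is the target).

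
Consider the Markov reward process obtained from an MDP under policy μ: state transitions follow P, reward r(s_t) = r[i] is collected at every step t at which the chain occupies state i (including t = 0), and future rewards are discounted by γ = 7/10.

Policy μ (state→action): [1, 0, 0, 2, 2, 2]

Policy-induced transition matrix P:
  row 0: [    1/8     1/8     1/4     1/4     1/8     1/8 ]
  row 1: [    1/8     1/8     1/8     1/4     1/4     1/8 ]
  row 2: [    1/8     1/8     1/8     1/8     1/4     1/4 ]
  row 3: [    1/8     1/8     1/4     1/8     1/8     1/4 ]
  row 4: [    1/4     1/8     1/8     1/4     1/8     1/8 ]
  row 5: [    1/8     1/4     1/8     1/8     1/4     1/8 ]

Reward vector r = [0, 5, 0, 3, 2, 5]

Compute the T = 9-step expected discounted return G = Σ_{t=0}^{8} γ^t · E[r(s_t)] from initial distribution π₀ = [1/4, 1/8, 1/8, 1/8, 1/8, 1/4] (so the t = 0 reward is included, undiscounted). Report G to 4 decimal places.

G = 7.9976

t=0: π = [0.2500, 0.1250, 0.1250, 0.1250, 0.1250, 0.2500], E[r] = 2.5000, γ^t·E[r] = 2.500000, running G = 2.500000
t=1: π = [0.1406, 0.1563, 0.1719, 0.1875, 0.1875, 0.1563], E[r] = 2.5000, γ^t·E[r] = 1.750000, running G = 4.250000
t=2: π = [0.1484, 0.1445, 0.1660, 0.1855, 0.1855, 0.1699], E[r] = 2.5000, γ^t·E[r] = 1.225000, running G = 5.475000
t=3: π = [0.1482, 0.1462, 0.1667, 0.1848, 0.1851, 0.1689], E[r] = 2.5005, γ^t·E[r] = 0.857667, running G = 6.332667
t=4: π = [0.1481, 0.1461, 0.1666, 0.1849, 0.1852, 0.1689], E[r] = 2.5006, γ^t·E[r] = 0.600397, running G = 6.933064
t=5: π = [0.1482, 0.1461, 0.1666, 0.1849, 0.1852, 0.1689], E[r] = 2.5005, γ^t·E[r] = 0.420267, running G = 7.353331
t=6: π = [0.1482, 0.1461, 0.1666, 0.1849, 0.1852, 0.1689], E[r] = 2.5006, γ^t·E[r] = 0.294188, running G = 7.647519
t=7: π = [0.1482, 0.1461, 0.1666, 0.1849, 0.1852, 0.1689], E[r] = 2.5006, γ^t·E[r] = 0.205931, running G = 7.853450
t=8: π = [0.1482, 0.1461, 0.1666, 0.1849, 0.1852, 0.1689], E[r] = 2.5006, γ^t·E[r] = 0.144152, running G = 7.997602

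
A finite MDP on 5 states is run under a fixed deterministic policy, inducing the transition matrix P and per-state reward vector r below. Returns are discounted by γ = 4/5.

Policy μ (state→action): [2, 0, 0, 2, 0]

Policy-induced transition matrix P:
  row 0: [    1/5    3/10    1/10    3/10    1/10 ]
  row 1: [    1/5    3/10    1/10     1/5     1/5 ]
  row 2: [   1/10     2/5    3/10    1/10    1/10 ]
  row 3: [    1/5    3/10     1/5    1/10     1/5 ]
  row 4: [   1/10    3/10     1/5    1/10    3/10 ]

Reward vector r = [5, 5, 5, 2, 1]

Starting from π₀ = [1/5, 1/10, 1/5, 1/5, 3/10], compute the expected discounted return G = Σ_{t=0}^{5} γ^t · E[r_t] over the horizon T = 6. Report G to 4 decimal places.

t=0: π = [0.2000, 0.1000, 0.2000, 0.2000, 0.3000], E[r] = 3.2000, γ^t·E[r] = 3.200000, running G = 3.200000
t=1: π = [0.1500, 0.3200, 0.1900, 0.1500, 0.1900], E[r] = 3.7900, γ^t·E[r] = 3.032000, running G = 6.232000
t=2: π = [0.1620, 0.3190, 0.1720, 0.1620, 0.1850], E[r] = 3.7740, γ^t·E[r] = 2.415360, running G = 8.647360
t=3: π = [0.1643, 0.3172, 0.1691, 0.1643, 0.1851], E[r] = 3.7667, γ^t·E[r] = 1.928550, running G = 10.575910
t=4: π = [0.1646, 0.3169, 0.1688, 0.1646, 0.1852], E[r] = 3.7656, γ^t·E[r] = 1.542382, running G = 12.118292
t=5: π = [0.1646, 0.3169, 0.1687, 0.1646, 0.1852], E[r] = 3.7654, γ^t·E[r] = 1.233862, running G = 13.352154

G = 13.3522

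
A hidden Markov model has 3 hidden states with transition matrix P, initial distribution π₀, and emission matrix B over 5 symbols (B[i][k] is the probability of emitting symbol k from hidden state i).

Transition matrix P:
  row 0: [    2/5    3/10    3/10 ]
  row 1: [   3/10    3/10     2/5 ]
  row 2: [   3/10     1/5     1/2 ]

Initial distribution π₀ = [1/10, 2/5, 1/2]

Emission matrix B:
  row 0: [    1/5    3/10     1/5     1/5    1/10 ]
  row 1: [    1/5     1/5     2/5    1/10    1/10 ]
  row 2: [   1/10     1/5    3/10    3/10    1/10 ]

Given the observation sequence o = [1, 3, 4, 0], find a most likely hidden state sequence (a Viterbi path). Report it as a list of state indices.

path = [2, 2, 2, 0]

t=0: δ = [3.000e-02, 8.000e-02, 1.000e-01]  (obs o_0=1)
t=1: δ = [6.000e-03, 2.400e-03, 1.500e-02]  ψ = [2, 1, 2]  (obs o_1=3)
t=2: δ = [4.500e-04, 3.000e-04, 7.500e-04]  ψ = [2, 2, 2]  (obs o_2=4)
t=3: δ = [4.500e-05, 3.000e-05, 3.750e-05]  ψ = [2, 2, 2]  (obs o_3=0)
backtrack: best end state = 0; path = [2, 2, 2, 0]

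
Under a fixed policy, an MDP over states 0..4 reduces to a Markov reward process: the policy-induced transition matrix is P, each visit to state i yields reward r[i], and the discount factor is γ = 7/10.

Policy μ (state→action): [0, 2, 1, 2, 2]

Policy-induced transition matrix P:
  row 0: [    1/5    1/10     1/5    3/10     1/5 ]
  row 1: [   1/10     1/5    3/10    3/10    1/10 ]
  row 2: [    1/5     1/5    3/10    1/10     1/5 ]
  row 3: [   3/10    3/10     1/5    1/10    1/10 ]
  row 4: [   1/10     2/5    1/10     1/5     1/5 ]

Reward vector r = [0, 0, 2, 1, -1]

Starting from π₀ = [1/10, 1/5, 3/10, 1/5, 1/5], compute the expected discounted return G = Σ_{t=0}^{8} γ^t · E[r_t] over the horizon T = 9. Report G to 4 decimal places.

t=0: π = [0.1000, 0.2000, 0.3000, 0.2000, 0.2000], E[r] = 0.6000, γ^t·E[r] = 0.600000, running G = 0.600000
t=1: π = [0.1800, 0.2500, 0.2300, 0.1800, 0.1600], E[r] = 0.4800, γ^t·E[r] = 0.336000, running G = 0.936000
t=2: π = [0.1770, 0.2320, 0.2320, 0.2020, 0.1570], E[r] = 0.5090, γ^t·E[r] = 0.249410, running G = 1.185410
t=3: π = [0.1813, 0.2339, 0.2307, 0.1975, 0.1566], E[r] = 0.5023, γ^t·E[r] = 0.172289, running G = 1.357699
t=4: π = [0.1807, 0.2329, 0.2308, 0.1987, 0.1569], E[r] = 0.5034, γ^t·E[r] = 0.120876, running G = 1.478575
t=5: π = [0.1809, 0.2332, 0.2307, 0.1984, 0.1568], E[r] = 0.5030, γ^t·E[r] = 0.084531, running G = 1.563106
t=6: π = [0.1808, 0.2331, 0.2307, 0.1985, 0.1568], E[r] = 0.5031, γ^t·E[r] = 0.059184, running G = 1.622291
t=7: π = [0.1809, 0.2331, 0.2307, 0.1985, 0.1568], E[r] = 0.5030, γ^t·E[r] = 0.041427, running G = 1.663718
t=8: π = [0.1809, 0.2331, 0.2307, 0.1985, 0.1568], E[r] = 0.5030, γ^t·E[r] = 0.028999, running G = 1.692717

G = 1.6927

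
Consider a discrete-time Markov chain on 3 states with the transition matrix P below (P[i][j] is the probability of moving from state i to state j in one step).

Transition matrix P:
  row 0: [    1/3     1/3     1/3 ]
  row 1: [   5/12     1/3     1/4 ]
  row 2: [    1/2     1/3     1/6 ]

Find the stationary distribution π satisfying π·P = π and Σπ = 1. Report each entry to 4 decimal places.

Balance equations π_j = Σ_i π_i·P[i][j]:
  π_0 = 1/3·π_0 + 5/12·π_1 + 1/2·π_2
  π_1 = 1/3·π_0 + 1/3·π_1 + 1/3·π_2
  normalize: π_0 + π_1 + π_2 = 1
Solving the linear system gives exactly π = [17/42, 1/3, 11/42].

π = [0.4048, 0.3333, 0.2619]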